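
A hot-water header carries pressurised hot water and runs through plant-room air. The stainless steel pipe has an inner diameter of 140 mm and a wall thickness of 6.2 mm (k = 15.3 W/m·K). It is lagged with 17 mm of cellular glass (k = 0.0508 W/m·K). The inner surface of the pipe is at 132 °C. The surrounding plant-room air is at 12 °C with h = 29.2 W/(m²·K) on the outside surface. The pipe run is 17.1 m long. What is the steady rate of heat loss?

Radial resistances (cylindrical: R_cond = ln(r_o/r_i)/(2πkL), R_conv = 1/(h·2πrL)):
R_stainless steel pipe wall = ln(76.2/70)/(2π×15.3×17.1) = 5.163×10^-5 K/W
R_cellular glass = ln(93.2/76.2)/(2π×0.0508×17.1) = 0.0369 K/W
R_outer film = 1/(h_o·2πr_oL) = 1/(29.2×2π×0.0932×17.1) = 0.00342 K/W
R_total = 0.04037 K/W
Q = ΔT/R_total = 120/0.04037

Q ≈ 2970 W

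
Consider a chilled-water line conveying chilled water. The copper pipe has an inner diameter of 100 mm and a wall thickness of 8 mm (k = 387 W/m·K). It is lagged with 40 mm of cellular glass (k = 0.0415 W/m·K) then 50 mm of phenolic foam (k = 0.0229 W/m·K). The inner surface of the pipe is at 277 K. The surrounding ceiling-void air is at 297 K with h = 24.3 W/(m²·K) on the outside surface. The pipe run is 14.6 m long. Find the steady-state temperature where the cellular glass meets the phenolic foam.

T ≈ 285 K

Radial resistances (cylindrical: R_cond = ln(r_o/r_i)/(2πkL), R_conv = 1/(h·2πrL)):
R_copper pipe wall = ln(58/50)/(2π×387×14.6) = 4.181×10^-6 K/W
R_cellular glass = ln(98/58)/(2π×0.0415×14.6) = 0.1378 K/W
R_phenolic foam = ln(148/98)/(2π×0.0229×14.6) = 0.1962 K/W
R_outer film = 1/(h_o·2πr_oL) = 1/(24.3×2π×0.148×14.6) = 0.003031 K/W
R_total = 0.3371 K/W
Q = ΔT/R_total = 20/0.3371
Q = 59.3 W
T_interface = T_inner + Q·ΣR(inner→interface) = 277 + 59.3×0.1378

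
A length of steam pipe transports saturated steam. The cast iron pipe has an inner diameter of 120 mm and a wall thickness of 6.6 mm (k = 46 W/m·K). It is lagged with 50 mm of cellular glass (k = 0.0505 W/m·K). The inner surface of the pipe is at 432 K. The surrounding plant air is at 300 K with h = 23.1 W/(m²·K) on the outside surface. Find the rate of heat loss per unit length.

Per-layer cylindrical resistances, series-summed:
R_cast iron pipe wall = ln(66.6/60)/(2π×46×1) = 3.611×10^-4 K/W
R_cellular glass = ln(116.6/66.6)/(2π×0.0505×1) = 1.765 K/W
R_outer film = 1/(h_o·2πr_oL) = 1/(23.1×2π×0.1166×1) = 0.05909 K/W
R_total = 1.824 K/W
Q = ΔT/R_total = 132/1.824

q′ ≈ 72.3 W/m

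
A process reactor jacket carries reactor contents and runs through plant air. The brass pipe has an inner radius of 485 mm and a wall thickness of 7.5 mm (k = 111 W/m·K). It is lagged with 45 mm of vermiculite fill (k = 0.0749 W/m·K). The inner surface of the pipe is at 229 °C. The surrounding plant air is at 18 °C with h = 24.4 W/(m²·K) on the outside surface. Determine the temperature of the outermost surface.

Cylindrical conduction, so R = ln(r₂/r₁)/(2πkL) per layer, in series:
R_brass pipe wall = ln(492.5/485)/(2π×111×1) = 2.2×10^-5 K/W
R_vermiculite fill = ln(537.5/492.5)/(2π×0.0749×1) = 0.1858 K/W
R_outer film = 1/(h_o·2πr_oL) = 1/(24.4×2π×0.5375×1) = 0.01214 K/W
R_total = 0.1979 K/W
Q = ΔT/R_total = 211/0.1979
Q = 1070 W/m
T_interface = T_inner − Q·ΣR(inner→interface) = 229 − 1070×0.1858

T ≈ 30.9 °C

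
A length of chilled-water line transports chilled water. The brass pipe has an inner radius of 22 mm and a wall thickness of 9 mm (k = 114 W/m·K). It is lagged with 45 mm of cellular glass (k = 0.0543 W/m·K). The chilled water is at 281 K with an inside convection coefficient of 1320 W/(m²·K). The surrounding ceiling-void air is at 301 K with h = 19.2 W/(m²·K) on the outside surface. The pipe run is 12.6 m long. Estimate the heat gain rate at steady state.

Q ≈ 91.9 W

Cylindrical conduction, so R = ln(r₂/r₁)/(2πkL) per layer, in series:
R_inner film = 1/(h_i·2πr₁L) = 1/(1320×2π×0.022×12.6) = 4.35×10^-4 K/W
R_brass pipe wall = ln(31/22)/(2π×114×12.6) = 3.8×10^-5 K/W
R_cellular glass = ln(76/31)/(2π×0.0543×12.6) = 0.2086 K/W
R_outer film = 1/(h_o·2πr_oL) = 1/(19.2×2π×0.076×12.6) = 0.008656 K/W
R_total = 0.2177 K/W
Q = ΔT/R_total = 20/0.2177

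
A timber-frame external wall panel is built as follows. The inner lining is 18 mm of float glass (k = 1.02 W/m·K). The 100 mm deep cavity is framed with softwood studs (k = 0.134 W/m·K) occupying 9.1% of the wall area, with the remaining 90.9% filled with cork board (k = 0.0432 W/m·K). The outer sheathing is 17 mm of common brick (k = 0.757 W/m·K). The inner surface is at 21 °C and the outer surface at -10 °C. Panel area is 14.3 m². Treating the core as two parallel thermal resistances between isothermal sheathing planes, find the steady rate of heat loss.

Sheathing layers in series; stud and cavity paths in parallel between them.
R_inner = 0.018/(1.02×14.3) = 0.001234 K/W
R_stud  = 0.1/(0.134×0.091×14.3) = 0.5735 K/W
R_cav   = 0.1/(0.0432×0.909×14.3) = 0.1781 K/W
1/R_core = 1/R_stud + 1/R_cav → R_core = 0.1359 K/W
R_outer = 0.017/(0.757×14.3) = 0.00157 K/W
R_total = 0.1387 K/W
Q = ΔT/R_total = 31/0.1387

Q ≈ 224 W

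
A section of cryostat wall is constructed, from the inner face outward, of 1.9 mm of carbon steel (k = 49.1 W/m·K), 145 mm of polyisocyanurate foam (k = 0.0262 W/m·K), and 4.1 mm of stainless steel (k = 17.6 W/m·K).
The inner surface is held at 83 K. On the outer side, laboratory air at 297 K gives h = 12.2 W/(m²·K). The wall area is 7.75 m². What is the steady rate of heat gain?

Thermal resistances in series:
R_carbon steel = L/(kA) = 0.0019/(49.1×7.75) = 4.993×10^-6 K/W
R_polyisocyanurate foam = L/(kA) = 0.145/(0.0262×7.75) = 0.7141 K/W
R_stainless steel = L/(kA) = 0.0041/(17.6×7.75) = 3.006×10^-5 K/W
R_outer film = 1/(h_o·A) = 1/(12.2×7.75) = 0.01058 K/W
R_total = 0.7247 K/W
Q = ΔT / R_total = 214 / 0.7247

Q ≈ 295 W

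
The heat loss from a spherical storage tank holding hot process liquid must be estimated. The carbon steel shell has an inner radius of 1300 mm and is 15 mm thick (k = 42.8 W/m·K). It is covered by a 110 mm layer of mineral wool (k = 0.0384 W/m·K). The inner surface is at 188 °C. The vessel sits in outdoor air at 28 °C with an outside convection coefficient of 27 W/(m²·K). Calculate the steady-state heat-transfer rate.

Q ≈ 1300 W

Radial (spherical) resistances in series:
R_carbon steel shell = (1/1.3 − 1/1.315)/(4π×42.8) = 1.631×10^-5 K/W
R_mineral wool = (1/1.315 − 1/1.425)/(4π×0.0384) = 0.1216 K/W
R_outer film = 1/(h·4πr_o²) = 1/(27×4π×1.425²) = 0.001451 K/W
R_total = 0.1231 K/W
Q = ΔT/R_total = 160/0.1231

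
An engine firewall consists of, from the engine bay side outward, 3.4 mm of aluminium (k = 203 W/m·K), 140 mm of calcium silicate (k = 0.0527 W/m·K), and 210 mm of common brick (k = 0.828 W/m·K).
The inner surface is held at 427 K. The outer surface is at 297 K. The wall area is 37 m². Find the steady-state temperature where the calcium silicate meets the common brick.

T ≈ 308 K

Model the wall as resistances in series:
R_aluminium = L/(kA) = 0.0034/(203×37) = 4.527×10^-7 K/W
R_calcium silicate = L/(kA) = 0.14/(0.0527×37) = 0.0718 K/W
R_common brick = L/(kA) = 0.21/(0.828×37) = 0.006855 K/W
R_total = 0.07865 K/W;  Q = ΔT/R_total = 130/0.07865 = 1653 W
T_interface = T_inner − Q·ΣR(inner→interface) = 427 − 1650×0.0718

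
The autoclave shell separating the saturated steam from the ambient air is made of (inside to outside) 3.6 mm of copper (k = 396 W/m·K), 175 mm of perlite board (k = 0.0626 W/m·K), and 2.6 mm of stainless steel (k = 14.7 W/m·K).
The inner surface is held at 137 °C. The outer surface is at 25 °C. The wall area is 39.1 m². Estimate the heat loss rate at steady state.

Model the wall as resistances in series:
R_copper = L/(kA) = 0.0036/(396×39.1) = 2.325×10^-7 K/W
R_perlite board = L/(kA) = 0.175/(0.0626×39.1) = 0.0715 K/W
R_stainless steel = L/(kA) = 0.0026/(14.7×39.1) = 4.524×10^-6 K/W
R_total = 0.0715 K/W
Q = ΔT / R_total = 112 / 0.0715

Q ≈ 1570 W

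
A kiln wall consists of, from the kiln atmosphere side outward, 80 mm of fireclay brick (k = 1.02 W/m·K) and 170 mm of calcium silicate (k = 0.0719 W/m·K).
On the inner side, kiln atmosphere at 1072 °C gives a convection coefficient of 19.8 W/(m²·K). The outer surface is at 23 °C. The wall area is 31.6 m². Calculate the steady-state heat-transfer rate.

Treating each layer as a thermal resistance in series:
R_inner film = 1/(h_i·A) = 1/(19.8×31.6) = 0.001598 K/W
R_fireclay brick = L/(kA) = 0.08/(1.02×31.6) = 0.002482 K/W
R_calcium silicate = L/(kA) = 0.17/(0.0719×31.6) = 0.07482 K/W
R_total = 0.0789 K/W
Q = ΔT / R_total = 1049 / 0.0789

Q ≈ 13300 W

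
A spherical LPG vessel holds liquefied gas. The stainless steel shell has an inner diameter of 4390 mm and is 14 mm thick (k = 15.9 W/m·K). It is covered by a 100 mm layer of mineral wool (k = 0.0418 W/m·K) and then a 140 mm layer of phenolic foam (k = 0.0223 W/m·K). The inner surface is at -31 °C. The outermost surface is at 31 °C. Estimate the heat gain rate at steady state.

For a spherical shell R = (1/r₁ − 1/r₂)/(4πk); film R = 1/(h·4πr²). In series:
R_stainless steel shell = (1/2.195 − 1/2.209)/(4π×15.9) = 1.445×10^-5 K/W
R_mineral wool = (1/2.209 − 1/2.309)/(4π×0.0418) = 0.03732 K/W
R_phenolic foam = (1/2.309 − 1/2.449)/(4π×0.0223) = 0.08835 K/W
R_total = 0.1257 K/W
Q = ΔT/R_total = 62/0.1257

Q ≈ 493 W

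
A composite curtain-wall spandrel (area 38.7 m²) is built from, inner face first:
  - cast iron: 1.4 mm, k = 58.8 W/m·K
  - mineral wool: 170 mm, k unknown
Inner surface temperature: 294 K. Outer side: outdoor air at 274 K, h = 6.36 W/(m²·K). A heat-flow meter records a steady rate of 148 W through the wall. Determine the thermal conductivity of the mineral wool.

Thermal resistances in series:
R_cast iron = L/(kA) = 0.0014/(58.8×38.7) = 6.152×10^-7 K/W
R_outer film = 1/(h_o·A) = 1/(6.36×38.7) = 0.004063 K/W
Sum of known resistances R_other = 0.004063 K/W
Total R = ΔT/Q = 20/148 = 0.1351 K/W
R_mineral wool = R_total − R_other = 0.1311 K/W
k = L/(R·A) = 0.17/(0.1311×38.7)

k ≈ 0.0335 W/(m·K)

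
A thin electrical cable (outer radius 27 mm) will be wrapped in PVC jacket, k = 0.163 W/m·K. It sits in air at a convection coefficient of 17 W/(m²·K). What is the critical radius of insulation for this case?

For a cylinder r_cr = k/h = 0.163/17
r_cr = 9.59 mm; since the bare radius (27 mm) is above r_cr, any added insulation will reduce heat loss.

r_cr ≈ 9.59 mm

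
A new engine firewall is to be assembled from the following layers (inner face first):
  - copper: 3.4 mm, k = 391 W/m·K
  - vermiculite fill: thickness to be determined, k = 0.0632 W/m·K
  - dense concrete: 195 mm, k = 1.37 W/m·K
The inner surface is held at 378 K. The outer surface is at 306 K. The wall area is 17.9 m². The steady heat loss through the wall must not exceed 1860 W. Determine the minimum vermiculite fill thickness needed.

Using the resistance-network approach (series):
R_copper = L/(kA) = 0.0034/(391×17.9) = 4.858×10^-7 K/W
R_dense concrete = L/(kA) = 0.195/(1.37×17.9) = 0.007952 K/W
Sum of the known resistances R_other = 0.007952 K/W
Required total resistance R_tot = ΔT/Q_allow = 72/1860 = 0.03871 K/W
R_vermiculite fill = R_tot − R_other = 0.03076 K/W
L = R·k·A = 0.03076×0.0632×17.9

L ≈ 34.8 mm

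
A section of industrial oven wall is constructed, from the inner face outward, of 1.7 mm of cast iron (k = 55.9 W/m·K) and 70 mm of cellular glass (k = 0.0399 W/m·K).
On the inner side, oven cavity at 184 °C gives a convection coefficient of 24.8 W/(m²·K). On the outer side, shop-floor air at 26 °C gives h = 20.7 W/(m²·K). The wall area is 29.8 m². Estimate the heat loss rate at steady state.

Q ≈ 2550 W

Series thermal resistances:
R_inner film = 1/(h_i·A) = 1/(24.8×29.8) = 0.001353 K/W
R_cast iron = L/(kA) = 0.0017/(55.9×29.8) = 1.021×10^-6 K/W
R_cellular glass = L/(kA) = 0.07/(0.0399×29.8) = 0.05887 K/W
R_outer film = 1/(h_o·A) = 1/(20.7×29.8) = 0.001621 K/W
R_total = 0.06185 K/W
Q = ΔT / R_total = 158 / 0.06185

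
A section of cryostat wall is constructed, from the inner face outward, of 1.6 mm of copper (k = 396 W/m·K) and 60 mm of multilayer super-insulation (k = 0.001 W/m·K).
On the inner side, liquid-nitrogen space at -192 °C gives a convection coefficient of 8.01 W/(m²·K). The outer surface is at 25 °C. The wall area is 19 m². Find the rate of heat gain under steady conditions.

Q ≈ 68.6 W

Series thermal resistances:
R_inner film = 1/(h_i·A) = 1/(8.01×19) = 0.006571 K/W
R_copper = L/(kA) = 0.0016/(396×19) = 2.127×10^-7 K/W
R_multilayer super-insulation = L/(kA) = 0.06/(0.001×19) = 3.158 K/W
R_total = 3.164 K/W
Q = ΔT / R_total = 217 / 3.164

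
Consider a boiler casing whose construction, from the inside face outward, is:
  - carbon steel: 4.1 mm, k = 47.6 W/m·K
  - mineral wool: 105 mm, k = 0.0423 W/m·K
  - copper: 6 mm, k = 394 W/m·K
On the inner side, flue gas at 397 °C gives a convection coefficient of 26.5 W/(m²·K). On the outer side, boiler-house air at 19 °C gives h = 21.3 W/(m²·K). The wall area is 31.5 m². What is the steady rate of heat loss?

Model the wall as resistances in series:
R_inner film = 1/(h_i·A) = 1/(26.5×31.5) = 0.001198 K/W
R_carbon steel = L/(kA) = 0.0041/(47.6×31.5) = 2.734×10^-6 K/W
R_mineral wool = L/(kA) = 0.105/(0.0423×31.5) = 0.0788 K/W
R_copper = L/(kA) = 0.006/(394×31.5) = 4.834×10^-7 K/W
R_outer film = 1/(h_o·A) = 1/(21.3×31.5) = 0.00149 K/W
R_total = 0.08149 K/W
Q = ΔT / R_total = 378 / 0.08149

Q ≈ 4640 W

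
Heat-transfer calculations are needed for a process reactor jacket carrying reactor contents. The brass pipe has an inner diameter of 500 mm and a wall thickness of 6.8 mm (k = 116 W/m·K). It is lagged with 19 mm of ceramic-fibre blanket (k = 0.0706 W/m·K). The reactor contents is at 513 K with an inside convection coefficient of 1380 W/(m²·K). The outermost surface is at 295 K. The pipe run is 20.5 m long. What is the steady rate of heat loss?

Q ≈ 27700 W

For a radial system each layer contributes R = ln(r_out/r_in)/(2πkL); films add R = 1/(hA).
R_inner film = 1/(h_i·2πr₁L) = 1/(1380×2π×0.25×20.5) = 2.25×10^-5 K/W
R_brass pipe wall = ln(256.8/250)/(2π×116×20.5) = 1.796×10^-6 K/W
R_ceramic-fibre blanket = ln(275.8/256.8)/(2π×0.0706×20.5) = 0.007849 K/W
R_total = 0.007874 K/W
Q = ΔT/R_total = 218/0.007874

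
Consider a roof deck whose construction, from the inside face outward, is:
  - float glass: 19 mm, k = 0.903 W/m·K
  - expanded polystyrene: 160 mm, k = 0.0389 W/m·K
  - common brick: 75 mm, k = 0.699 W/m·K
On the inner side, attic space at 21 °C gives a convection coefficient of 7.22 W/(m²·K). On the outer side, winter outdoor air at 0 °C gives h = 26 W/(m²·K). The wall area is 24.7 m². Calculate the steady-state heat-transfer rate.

Q ≈ 117 W

Treating each layer as a thermal resistance in series:
R_inner film = 1/(h_i·A) = 1/(7.22×24.7) = 0.005607 K/W
R_float glass = L/(kA) = 0.019/(0.903×24.7) = 8.519×10^-4 K/W
R_expanded polystyrene = L/(kA) = 0.16/(0.0389×24.7) = 0.1665 K/W
R_common brick = L/(kA) = 0.075/(0.699×24.7) = 0.004344 K/W
R_outer film = 1/(h_o·A) = 1/(26×24.7) = 0.001557 K/W
R_total = 0.1789 K/W
Q = ΔT / R_total = 21 / 0.1789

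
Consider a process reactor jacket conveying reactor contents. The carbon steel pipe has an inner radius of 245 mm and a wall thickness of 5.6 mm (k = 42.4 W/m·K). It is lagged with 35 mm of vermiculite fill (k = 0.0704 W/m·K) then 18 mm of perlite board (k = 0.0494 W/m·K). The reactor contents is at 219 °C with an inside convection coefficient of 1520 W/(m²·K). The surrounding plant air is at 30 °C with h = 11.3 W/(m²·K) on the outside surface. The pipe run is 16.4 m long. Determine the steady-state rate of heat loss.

Radial resistances (cylindrical: R_cond = ln(r_o/r_i)/(2πkL), R_conv = 1/(h·2πrL)):
R_inner film = 1/(h_i·2πr₁L) = 1/(1520×2π×0.245×16.4) = 2.606×10^-5 K/W
R_carbon steel pipe wall = ln(250.6/245)/(2π×42.4×16.4) = 5.173×10^-6 K/W
R_vermiculite fill = ln(285.6/250.6)/(2π×0.0704×16.4) = 0.01802 K/W
R_perlite board = ln(303.6/285.6)/(2π×0.0494×16.4) = 0.01201 K/W
R_outer film = 1/(h_o·2πr_oL) = 1/(11.3×2π×0.3036×16.4) = 0.002829 K/W
R_total = 0.03289 K/W
Q = ΔT/R_total = 189/0.03289

Q ≈ 5750 W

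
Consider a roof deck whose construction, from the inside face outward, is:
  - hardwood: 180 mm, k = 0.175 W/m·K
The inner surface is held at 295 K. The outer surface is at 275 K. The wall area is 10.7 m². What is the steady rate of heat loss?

Q ≈ 208 W

Treating each layer as a thermal resistance in series:
R_hardwood = L/(kA) = 0.18/(0.175×10.7) = 0.09613 K/W
R_total = 0.09613 K/W
Q = ΔT / R_total = 20 / 0.09613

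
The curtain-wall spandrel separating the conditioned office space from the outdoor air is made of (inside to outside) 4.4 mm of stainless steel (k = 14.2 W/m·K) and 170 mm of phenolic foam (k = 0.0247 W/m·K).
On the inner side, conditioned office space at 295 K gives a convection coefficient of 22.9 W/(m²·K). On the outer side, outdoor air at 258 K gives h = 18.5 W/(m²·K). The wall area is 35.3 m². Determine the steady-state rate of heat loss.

Q ≈ 187 W

Thermal resistances in series:
R_inner film = 1/(h_i·A) = 1/(22.9×35.3) = 0.001237 K/W
R_stainless steel = L/(kA) = 0.0044/(14.2×35.3) = 8.778×10^-6 K/W
R_phenolic foam = L/(kA) = 0.17/(0.0247×35.3) = 0.195 K/W
R_outer film = 1/(h_o·A) = 1/(18.5×35.3) = 0.001531 K/W
R_total = 0.1978 K/W
Q = ΔT / R_total = 37 / 0.1978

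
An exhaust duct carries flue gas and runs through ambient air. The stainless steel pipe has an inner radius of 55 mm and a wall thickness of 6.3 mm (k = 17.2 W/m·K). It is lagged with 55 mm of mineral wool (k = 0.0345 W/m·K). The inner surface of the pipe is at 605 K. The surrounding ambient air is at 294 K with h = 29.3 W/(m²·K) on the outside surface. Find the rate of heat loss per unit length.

Radial resistances (cylindrical: R_cond = ln(r_o/r_i)/(2πkL), R_conv = 1/(h·2πrL)):
R_stainless steel pipe wall = ln(61.3/55)/(2π×17.2×1) = 0.001003 K/W
R_mineral wool = ln(116.3/61.3)/(2π×0.0345×1) = 2.954 K/W
R_outer film = 1/(h_o·2πr_oL) = 1/(29.3×2π×0.1163×1) = 0.04671 K/W
R_total = 3.002 K/W
Q = ΔT/R_total = 311/3.002

q′ ≈ 104 W/m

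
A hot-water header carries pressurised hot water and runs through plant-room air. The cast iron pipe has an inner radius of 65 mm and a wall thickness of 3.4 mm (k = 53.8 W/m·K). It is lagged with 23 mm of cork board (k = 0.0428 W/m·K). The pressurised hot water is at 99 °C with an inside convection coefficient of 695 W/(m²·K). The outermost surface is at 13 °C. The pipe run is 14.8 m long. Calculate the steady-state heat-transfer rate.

For a radial system each layer contributes R = ln(r_out/r_in)/(2πkL); films add R = 1/(hA).
R_inner film = 1/(h_i·2πr₁L) = 1/(695×2π×0.065×14.8) = 2.38×10^-4 K/W
R_cast iron pipe wall = ln(68.4/65)/(2π×53.8×14.8) = 1.019×10^-5 K/W
R_cork board = ln(91.4/68.4)/(2π×0.0428×14.8) = 0.07283 K/W
R_total = 0.07308 K/W
Q = ΔT/R_total = 86/0.07308

Q ≈ 1180 W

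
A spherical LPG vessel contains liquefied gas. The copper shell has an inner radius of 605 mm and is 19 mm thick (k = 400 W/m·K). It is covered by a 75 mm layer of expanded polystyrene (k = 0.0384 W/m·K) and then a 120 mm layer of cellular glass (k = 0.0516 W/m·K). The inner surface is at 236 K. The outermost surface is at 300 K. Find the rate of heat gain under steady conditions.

Spherical conduction: R = (1/r_in − 1/r_out)/(4πk) per layer; series-sum.
R_copper shell = (1/0.605 − 1/0.624)/(4π×400) = 1.001×10^-5 K/W
R_expanded polystyrene = (1/0.624 − 1/0.699)/(4π×0.0384) = 0.3563 K/W
R_cellular glass = (1/0.699 − 1/0.819)/(4π×0.0516) = 0.3233 K/W
R_total = 0.6796 K/W
Q = ΔT/R_total = 64/0.6796

Q ≈ 94.2 W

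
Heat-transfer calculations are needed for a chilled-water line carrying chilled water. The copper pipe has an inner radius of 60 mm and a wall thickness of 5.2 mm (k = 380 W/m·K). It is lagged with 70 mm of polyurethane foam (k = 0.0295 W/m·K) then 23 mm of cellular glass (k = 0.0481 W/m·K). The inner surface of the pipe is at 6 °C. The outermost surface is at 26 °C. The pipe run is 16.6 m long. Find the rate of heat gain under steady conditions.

Q ≈ 74.5 W

Treating each annulus and film as a series resistance:
R_copper pipe wall = ln(65.2/60)/(2π×380×16.6) = 2.097×10^-6 K/W
R_polyurethane foam = ln(135.2/65.2)/(2π×0.0295×16.6) = 0.237 K/W
R_cellular glass = ln(158.2/135.2)/(2π×0.0481×16.6) = 0.03132 K/W
R_total = 0.2683 K/W
Q = ΔT/R_total = 20/0.2683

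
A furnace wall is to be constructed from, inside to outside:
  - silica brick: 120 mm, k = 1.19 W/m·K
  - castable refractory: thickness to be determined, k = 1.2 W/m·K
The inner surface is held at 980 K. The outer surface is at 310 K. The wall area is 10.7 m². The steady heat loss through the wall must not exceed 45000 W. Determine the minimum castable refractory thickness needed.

Using the resistance-network approach (series):
R_silica brick = L/(kA) = 0.12/(1.19×10.7) = 0.009424 K/W
Sum of the known resistances R_other = 0.009424 K/W
Required total resistance R_tot = ΔT/Q_allow = 670/45000 = 0.01489 K/W
R_castable refractory = R_tot − R_other = 0.005465 K/W
L = R·k·A = 0.005465×1.2×10.7

L ≈ 70.2 mm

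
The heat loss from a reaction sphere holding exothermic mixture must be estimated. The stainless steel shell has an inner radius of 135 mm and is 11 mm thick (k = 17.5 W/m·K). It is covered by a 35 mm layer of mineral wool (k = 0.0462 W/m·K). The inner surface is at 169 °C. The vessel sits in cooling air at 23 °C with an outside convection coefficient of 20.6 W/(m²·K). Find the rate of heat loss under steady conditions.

Q ≈ 60.8 W

For a spherical shell R = (1/r₁ − 1/r₂)/(4πk); film R = 1/(h·4πr²). In series:
R_stainless steel shell = (1/0.135 − 1/0.146)/(4π×17.5) = 0.002538 K/W
R_mineral wool = (1/0.146 − 1/0.181)/(4π×0.0462) = 2.281 K/W
R_outer film = 1/(h·4πr_o²) = 1/(20.6×4π×0.181²) = 0.1179 K/W
R_total = 2.402 K/W
Q = ΔT/R_total = 146/2.402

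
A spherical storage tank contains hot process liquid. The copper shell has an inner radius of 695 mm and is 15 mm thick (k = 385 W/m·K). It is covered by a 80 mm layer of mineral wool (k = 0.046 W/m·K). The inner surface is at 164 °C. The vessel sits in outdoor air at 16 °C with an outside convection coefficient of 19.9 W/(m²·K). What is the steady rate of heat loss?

Radial (spherical) resistances in series:
R_copper shell = (1/0.695 − 1/0.71)/(4π×385) = 6.283×10^-6 K/W
R_mineral wool = (1/0.71 − 1/0.79)/(4π×0.046) = 0.2467 K/W
R_outer film = 1/(h·4πr_o²) = 1/(19.9×4π×0.79²) = 0.006407 K/W
R_total = 0.2532 K/W
Q = ΔT/R_total = 148/0.2532

Q ≈ 585 W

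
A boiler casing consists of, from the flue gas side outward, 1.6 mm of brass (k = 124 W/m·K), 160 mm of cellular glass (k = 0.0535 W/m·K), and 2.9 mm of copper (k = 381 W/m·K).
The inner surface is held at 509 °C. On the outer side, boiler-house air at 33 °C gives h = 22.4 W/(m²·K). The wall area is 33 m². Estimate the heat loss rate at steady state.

Using the resistance-network approach (series):
R_brass = L/(kA) = 0.0016/(124×33) = 3.91×10^-7 K/W
R_cellular glass = L/(kA) = 0.16/(0.0535×33) = 0.09063 K/W
R_copper = L/(kA) = 0.0029/(381×33) = 2.307×10^-7 K/W
R_outer film = 1/(h_o·A) = 1/(22.4×33) = 0.001353 K/W
R_total = 0.09198 K/W
Q = ΔT / R_total = 476 / 0.09198

Q ≈ 5180 W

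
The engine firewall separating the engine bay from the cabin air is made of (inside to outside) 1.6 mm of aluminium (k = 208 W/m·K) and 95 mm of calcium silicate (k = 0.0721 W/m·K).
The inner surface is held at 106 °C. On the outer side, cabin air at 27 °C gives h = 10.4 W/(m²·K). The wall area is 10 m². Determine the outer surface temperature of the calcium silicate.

Using the resistance-network approach (series):
R_aluminium = L/(kA) = 0.0016/(208×10) = 7.692×10^-7 K/W
R_calcium silicate = L/(kA) = 0.095/(0.0721×10) = 0.1318 K/W
R_outer film = 1/(h_o·A) = 1/(10.4×10) = 0.009615 K/W
R_total = 0.1414 K/W;  Q = ΔT/R_total = 79/0.1414 = 558.8 W
T_interface = T_inner − Q·ΣR(inner→interface) = 106 − 559×0.1318

T ≈ 32.4 °C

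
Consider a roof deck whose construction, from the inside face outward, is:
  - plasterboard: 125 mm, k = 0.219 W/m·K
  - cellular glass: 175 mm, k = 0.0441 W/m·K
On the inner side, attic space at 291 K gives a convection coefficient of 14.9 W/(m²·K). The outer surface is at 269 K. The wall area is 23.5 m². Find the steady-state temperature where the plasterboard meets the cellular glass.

Model the wall as resistances in series:
R_inner film = 1/(h_i·A) = 1/(14.9×23.5) = 0.002856 K/W
R_plasterboard = L/(kA) = 0.125/(0.219×23.5) = 0.02429 K/W
R_cellular glass = L/(kA) = 0.175/(0.0441×23.5) = 0.1689 K/W
R_total = 0.196 K/W;  Q = ΔT/R_total = 22/0.196 = 112.2 W
T_interface = T_inner − Q·ΣR(inner→interface) = 291 − 112×0.02714

T ≈ 288 K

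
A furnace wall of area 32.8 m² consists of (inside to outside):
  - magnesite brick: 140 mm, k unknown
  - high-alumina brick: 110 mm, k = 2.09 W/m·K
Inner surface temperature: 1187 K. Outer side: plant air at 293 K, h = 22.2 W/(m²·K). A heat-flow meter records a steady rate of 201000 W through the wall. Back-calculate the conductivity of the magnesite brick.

k ≈ 2.9 W/(m·K)

Thermal resistances in series:
R_high-alumina brick = L/(kA) = 0.11/(2.09×32.8) = 0.001605 K/W
R_outer film = 1/(h_o·A) = 1/(22.2×32.8) = 0.001373 K/W
Sum of known resistances R_other = 0.002978 K/W
Total R = ΔT/Q = 894/201000 = 0.004448 K/W
R_magnesite brick = R_total − R_other = 0.00147 K/W
k = L/(R·A) = 0.14/(0.00147×32.8)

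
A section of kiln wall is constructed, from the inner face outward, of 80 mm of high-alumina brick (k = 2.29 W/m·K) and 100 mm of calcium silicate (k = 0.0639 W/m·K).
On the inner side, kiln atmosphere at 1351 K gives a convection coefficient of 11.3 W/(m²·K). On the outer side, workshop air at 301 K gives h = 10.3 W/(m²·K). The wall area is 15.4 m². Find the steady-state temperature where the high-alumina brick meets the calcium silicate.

Thermal resistances in series:
R_inner film = 1/(h_i·A) = 1/(11.3×15.4) = 0.005746 K/W
R_high-alumina brick = L/(kA) = 0.08/(2.29×15.4) = 0.002268 K/W
R_calcium silicate = L/(kA) = 0.1/(0.0639×15.4) = 0.1016 K/W
R_outer film = 1/(h_o·A) = 1/(10.3×15.4) = 0.006304 K/W
R_total = 0.1159 K/W;  Q = ΔT/R_total = 1050/0.1159 = 9056 W
T_interface = T_inner − Q·ΣR(inner→interface) = 1351 − 9060×0.008015

T ≈ 1280 K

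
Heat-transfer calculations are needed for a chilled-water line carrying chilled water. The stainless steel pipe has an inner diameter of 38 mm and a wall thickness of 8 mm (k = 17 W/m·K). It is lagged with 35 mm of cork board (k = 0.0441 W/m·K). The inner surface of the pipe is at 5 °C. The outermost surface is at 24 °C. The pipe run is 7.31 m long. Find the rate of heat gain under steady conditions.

Per-layer cylindrical resistances, series-summed:
R_stainless steel pipe wall = ln(27/19)/(2π×17×7.31) = 4.5×10^-4 K/W
R_cork board = ln(62/27)/(2π×0.0441×7.31) = 0.4104 K/W
R_total = 0.4109 K/W
Q = ΔT/R_total = 19/0.4109

Q ≈ 46.2 W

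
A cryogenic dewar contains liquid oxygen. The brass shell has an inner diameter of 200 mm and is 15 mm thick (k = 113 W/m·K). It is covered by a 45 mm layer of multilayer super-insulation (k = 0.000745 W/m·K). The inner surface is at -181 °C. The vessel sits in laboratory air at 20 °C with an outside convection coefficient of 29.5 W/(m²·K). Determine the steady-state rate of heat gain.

Q ≈ 0.769 W

Radial (spherical) resistances in series:
R_brass shell = (1/0.1 − 1/0.115)/(4π×113) = 9.186×10^-4 K/W
R_multilayer super-insulation = (1/0.115 − 1/0.16)/(4π×0.000745) = 261.2 K/W
R_outer film = 1/(h·4πr_o²) = 1/(29.5×4π×0.16²) = 0.1054 K/W
R_total = 261.3 K/W
Q = ΔT/R_total = 201/261.3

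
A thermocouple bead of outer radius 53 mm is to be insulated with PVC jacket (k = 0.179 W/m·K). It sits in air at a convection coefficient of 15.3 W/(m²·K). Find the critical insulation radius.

For a sphere r_cr = 2k/h = 2×0.179/15.3
r_cr = 23.4 mm; since the bare radius (53 mm) is above r_cr, any added insulation will reduce heat loss.

r_cr ≈ 23.4 mm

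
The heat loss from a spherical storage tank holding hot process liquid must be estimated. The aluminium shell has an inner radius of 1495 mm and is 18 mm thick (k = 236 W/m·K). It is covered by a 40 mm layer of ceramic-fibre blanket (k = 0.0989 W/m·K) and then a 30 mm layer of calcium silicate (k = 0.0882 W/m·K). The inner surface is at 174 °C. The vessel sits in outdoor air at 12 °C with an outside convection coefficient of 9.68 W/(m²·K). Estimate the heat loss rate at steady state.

Each spherical layer contributes R = (1/r_i − 1/r_o)/(4πk):
R_aluminium shell = (1/1.495 − 1/1.513)/(4π×236) = 2.683×10^-6 K/W
R_ceramic-fibre blanket = (1/1.513 − 1/1.553)/(4π×0.0989) = 0.0137 K/W
R_calcium silicate = (1/1.553 − 1/1.583)/(4π×0.0882) = 0.01101 K/W
R_outer film = 1/(h·4πr_o²) = 1/(9.68×4π×1.583²) = 0.003281 K/W
R_total = 0.02799 K/W
Q = ΔT/R_total = 162/0.02799

Q ≈ 5790 W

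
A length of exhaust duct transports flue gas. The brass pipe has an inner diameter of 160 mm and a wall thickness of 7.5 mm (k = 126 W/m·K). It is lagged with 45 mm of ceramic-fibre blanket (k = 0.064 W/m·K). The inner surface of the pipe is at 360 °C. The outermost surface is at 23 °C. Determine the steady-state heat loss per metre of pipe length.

Cylindrical conduction, so R = ln(r₂/r₁)/(2πkL) per layer, in series:
R_brass pipe wall = ln(87.5/80)/(2π×126×1) = 1.132×10^-4 K/W
R_ceramic-fibre blanket = ln(132.5/87.5)/(2π×0.064×1) = 1.032 K/W
R_total = 1.032 K/W
Q = ΔT/R_total = 337/1.032

q′ ≈ 327 W/m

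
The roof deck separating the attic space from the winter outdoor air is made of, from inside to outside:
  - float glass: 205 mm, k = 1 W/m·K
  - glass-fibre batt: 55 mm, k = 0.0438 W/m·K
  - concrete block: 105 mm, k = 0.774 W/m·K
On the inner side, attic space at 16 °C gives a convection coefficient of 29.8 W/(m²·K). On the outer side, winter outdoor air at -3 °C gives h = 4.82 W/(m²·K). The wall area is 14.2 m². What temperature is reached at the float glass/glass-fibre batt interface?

Thermal resistances in series:
R_inner film = 1/(h_i·A) = 1/(29.8×14.2) = 0.002363 K/W
R_float glass = L/(kA) = 0.205/(1×14.2) = 0.01444 K/W
R_glass-fibre batt = L/(kA) = 0.055/(0.0438×14.2) = 0.08843 K/W
R_concrete block = L/(kA) = 0.105/(0.774×14.2) = 0.009553 K/W
R_outer film = 1/(h_o·A) = 1/(4.82×14.2) = 0.01461 K/W
R_total = 0.1294 K/W;  Q = ΔT/R_total = 19/0.1294 = 146.8 W
T_interface = T_inner − Q·ΣR(inner→interface) = 16 − 147×0.0168

T ≈ 13.5 °C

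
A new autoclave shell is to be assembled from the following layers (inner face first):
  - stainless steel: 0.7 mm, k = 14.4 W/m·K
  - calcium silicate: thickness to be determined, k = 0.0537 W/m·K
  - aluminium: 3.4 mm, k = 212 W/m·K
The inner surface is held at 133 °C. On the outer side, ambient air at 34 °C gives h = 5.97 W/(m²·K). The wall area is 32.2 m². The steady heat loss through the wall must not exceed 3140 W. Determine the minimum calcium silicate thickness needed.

Using the resistance-network approach (series):
R_stainless steel = L/(kA) = 0.0007/(14.4×32.2) = 1.51×10^-6 K/W
R_aluminium = L/(kA) = 0.0034/(212×32.2) = 4.981×10^-7 K/W
R_outer film = 1/(h_o·A) = 1/(5.97×32.2) = 0.005202 K/W
Sum of the known resistances R_other = 0.005204 K/W
Required total resistance R_tot = ΔT/Q_allow = 99/3140 = 0.03153 K/W
R_calcium silicate = R_tot − R_other = 0.02632 K/W
L = R·k·A = 0.02632×0.0537×32.2

L ≈ 45.5 mm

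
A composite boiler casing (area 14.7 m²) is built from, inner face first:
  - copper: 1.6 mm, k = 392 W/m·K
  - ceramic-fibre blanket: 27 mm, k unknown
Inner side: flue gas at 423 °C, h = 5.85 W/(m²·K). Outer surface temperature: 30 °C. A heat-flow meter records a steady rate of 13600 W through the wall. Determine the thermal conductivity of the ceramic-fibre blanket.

Model the wall as resistances in series:
R_inner film = 1/(h_i·A) = 1/(5.85×14.7) = 0.01163 K/W
R_copper = L/(kA) = 0.0016/(392×14.7) = 2.777×10^-7 K/W
Sum of known resistances R_other = 0.01163 K/W
Total R = ΔT/Q = 393/13600 = 0.0289 K/W
R_ceramic-fibre blanket = R_total − R_other = 0.01727 K/W
k = L/(R·A) = 0.027/(0.01727×14.7)

k ≈ 0.106 W/(m·K)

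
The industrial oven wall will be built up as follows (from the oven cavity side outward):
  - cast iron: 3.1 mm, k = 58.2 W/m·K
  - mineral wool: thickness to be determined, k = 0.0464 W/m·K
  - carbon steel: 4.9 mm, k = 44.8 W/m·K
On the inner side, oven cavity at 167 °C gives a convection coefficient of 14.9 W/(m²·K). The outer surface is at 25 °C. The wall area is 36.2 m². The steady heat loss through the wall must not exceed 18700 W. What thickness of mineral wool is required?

L ≈ 9.63 mm

Model the wall as resistances in series:
R_inner film = 1/(h_i·A) = 1/(14.9×36.2) = 0.001854 K/W
R_cast iron = L/(kA) = 0.0031/(58.2×36.2) = 1.471×10^-6 K/W
R_carbon steel = L/(kA) = 0.0049/(44.8×36.2) = 3.021×10^-6 K/W
Sum of the known resistances R_other = 0.001858 K/W
Required total resistance R_tot = ΔT/Q_allow = 142/18700 = 0.007594 K/W
R_mineral wool = R_tot − R_other = 0.005735 K/W
L = R·k·A = 0.005735×0.0464×36.2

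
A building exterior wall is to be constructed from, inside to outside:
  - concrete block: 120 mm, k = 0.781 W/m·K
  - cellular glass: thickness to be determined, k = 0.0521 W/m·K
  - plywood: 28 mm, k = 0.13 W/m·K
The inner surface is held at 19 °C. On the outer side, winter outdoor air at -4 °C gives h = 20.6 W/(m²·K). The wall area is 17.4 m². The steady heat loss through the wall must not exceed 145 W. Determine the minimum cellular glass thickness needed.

L ≈ 122 mm

Treating each layer as a thermal resistance in series:
R_concrete block = L/(kA) = 0.12/(0.781×17.4) = 0.00883 K/W
R_plywood = L/(kA) = 0.028/(0.13×17.4) = 0.01238 K/W
R_outer film = 1/(h_o·A) = 1/(20.6×17.4) = 0.00279 K/W
Sum of the known resistances R_other = 0.024 K/W
Required total resistance R_tot = ΔT/Q_allow = 23/145 = 0.1586 K/W
R_cellular glass = R_tot − R_other = 0.1346 K/W
L = R·k·A = 0.1346×0.0521×17.4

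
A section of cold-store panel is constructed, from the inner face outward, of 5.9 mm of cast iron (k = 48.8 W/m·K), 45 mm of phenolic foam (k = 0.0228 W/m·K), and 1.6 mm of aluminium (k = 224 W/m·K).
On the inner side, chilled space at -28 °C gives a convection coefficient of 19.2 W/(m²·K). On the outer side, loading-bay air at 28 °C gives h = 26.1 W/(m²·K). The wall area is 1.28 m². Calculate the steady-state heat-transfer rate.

Q ≈ 34.7 W

Using the resistance-network approach (series):
R_inner film = 1/(h_i·A) = 1/(19.2×1.28) = 0.04069 K/W
R_cast iron = L/(kA) = 0.0059/(48.8×1.28) = 9.445×10^-5 K/W
R_phenolic foam = L/(kA) = 0.045/(0.0228×1.28) = 1.542 K/W
R_aluminium = L/(kA) = 0.0016/(224×1.28) = 5.58×10^-6 K/W
R_outer film = 1/(h_o·A) = 1/(26.1×1.28) = 0.02993 K/W
R_total = 1.613 K/W
Q = ΔT / R_total = 56 / 1.613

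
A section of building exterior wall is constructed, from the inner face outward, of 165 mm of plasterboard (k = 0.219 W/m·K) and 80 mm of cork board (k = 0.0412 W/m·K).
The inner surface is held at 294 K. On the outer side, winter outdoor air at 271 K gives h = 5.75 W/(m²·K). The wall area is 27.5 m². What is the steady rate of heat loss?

Thermal resistances in series:
R_plasterboard = L/(kA) = 0.165/(0.219×27.5) = 0.0274 K/W
R_cork board = L/(kA) = 0.08/(0.0412×27.5) = 0.07061 K/W
R_outer film = 1/(h_o·A) = 1/(5.75×27.5) = 0.006324 K/W
R_total = 0.1043 K/W
Q = ΔT / R_total = 23 / 0.1043

Q ≈ 220 W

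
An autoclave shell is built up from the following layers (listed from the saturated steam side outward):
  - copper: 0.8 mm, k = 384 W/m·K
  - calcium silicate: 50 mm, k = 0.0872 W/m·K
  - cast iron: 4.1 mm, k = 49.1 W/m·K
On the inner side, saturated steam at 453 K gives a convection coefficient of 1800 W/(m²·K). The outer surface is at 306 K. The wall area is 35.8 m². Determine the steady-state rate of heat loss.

Series thermal resistances:
R_inner film = 1/(h_i·A) = 1/(1800×35.8) = 1.552×10^-5 K/W
R_copper = L/(kA) = 0.0008/(384×35.8) = 5.819×10^-8 K/W
R_calcium silicate = L/(kA) = 0.05/(0.0872×35.8) = 0.01602 K/W
R_cast iron = L/(kA) = 0.0041/(49.1×35.8) = 2.332×10^-6 K/W
R_total = 0.01603 K/W
Q = ΔT / R_total = 147 / 0.01603

Q ≈ 9170 W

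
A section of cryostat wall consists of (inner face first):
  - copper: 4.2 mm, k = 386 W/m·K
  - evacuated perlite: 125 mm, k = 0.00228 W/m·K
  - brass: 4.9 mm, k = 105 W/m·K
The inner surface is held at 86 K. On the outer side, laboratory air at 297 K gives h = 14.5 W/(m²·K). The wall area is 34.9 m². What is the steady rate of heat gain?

Model the wall as resistances in series:
R_copper = L/(kA) = 0.0042/(386×34.9) = 3.118×10^-7 K/W
R_evacuated perlite = L/(kA) = 0.125/(0.00228×34.9) = 1.571 K/W
R_brass = L/(kA) = 0.0049/(105×34.9) = 1.337×10^-6 K/W
R_outer film = 1/(h_o·A) = 1/(14.5×34.9) = 0.001976 K/W
R_total = 1.573 K/W
Q = ΔT / R_total = 211 / 1.573

Q ≈ 134 W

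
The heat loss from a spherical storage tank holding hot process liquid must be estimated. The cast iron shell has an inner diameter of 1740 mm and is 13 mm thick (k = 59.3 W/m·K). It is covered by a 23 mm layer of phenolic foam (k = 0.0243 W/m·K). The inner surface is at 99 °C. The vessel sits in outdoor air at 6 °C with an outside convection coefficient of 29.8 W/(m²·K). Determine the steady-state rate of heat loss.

Q ≈ 955 W

Each spherical layer contributes R = (1/r_i − 1/r_o)/(4πk):
R_cast iron shell = (1/0.87 − 1/0.883)/(4π×59.3) = 2.271×10^-5 K/W
R_phenolic foam = (1/0.883 − 1/0.906)/(4π×0.0243) = 0.09415 K/W
R_outer film = 1/(h·4πr_o²) = 1/(29.8×4π×0.906²) = 0.003253 K/W
R_total = 0.09743 K/W
Q = ΔT/R_total = 93/0.09743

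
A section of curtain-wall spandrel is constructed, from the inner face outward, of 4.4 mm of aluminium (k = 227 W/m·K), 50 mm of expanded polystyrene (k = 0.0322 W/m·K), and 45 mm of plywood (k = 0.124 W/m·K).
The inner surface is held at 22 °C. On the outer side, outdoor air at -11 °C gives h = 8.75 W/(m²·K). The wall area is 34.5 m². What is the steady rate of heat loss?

Q ≈ 561 W

Model the wall as resistances in series:
R_aluminium = L/(kA) = 0.0044/(227×34.5) = 5.618×10^-7 K/W
R_expanded polystyrene = L/(kA) = 0.05/(0.0322×34.5) = 0.04501 K/W
R_plywood = L/(kA) = 0.045/(0.124×34.5) = 0.01052 K/W
R_outer film = 1/(h_o·A) = 1/(8.75×34.5) = 0.003313 K/W
R_total = 0.05884 K/W
Q = ΔT / R_total = 33 / 0.05884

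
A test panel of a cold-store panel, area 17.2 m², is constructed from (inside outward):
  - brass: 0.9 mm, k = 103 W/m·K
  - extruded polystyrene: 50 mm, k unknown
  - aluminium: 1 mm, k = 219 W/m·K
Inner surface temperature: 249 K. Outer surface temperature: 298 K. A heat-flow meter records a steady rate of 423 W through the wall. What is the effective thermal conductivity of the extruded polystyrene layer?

k ≈ 0.0251 W/(m·K)

Thermal resistances in series:
R_brass = L/(kA) = 0.0009/(103×17.2) = 5.08×10^-7 K/W
R_aluminium = L/(kA) = 0.001/(219×17.2) = 2.655×10^-7 K/W
Sum of known resistances R_other = 7.735×10^-7 K/W
Total R = ΔT/Q = 49/423 = 0.1158 K/W
R_extruded polystyrene = R_total − R_other = 0.1158 K/W
k = L/(R·A) = 0.05/(0.1158×17.2)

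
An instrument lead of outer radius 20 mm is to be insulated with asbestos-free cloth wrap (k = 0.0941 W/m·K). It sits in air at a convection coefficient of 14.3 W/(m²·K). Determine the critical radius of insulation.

For a cylinder r_cr = k/h = 0.0941/14.3
r_cr = 6.58 mm; since the bare radius (20 mm) is above r_cr, any added insulation will reduce heat loss.

r_cr ≈ 6.58 mm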